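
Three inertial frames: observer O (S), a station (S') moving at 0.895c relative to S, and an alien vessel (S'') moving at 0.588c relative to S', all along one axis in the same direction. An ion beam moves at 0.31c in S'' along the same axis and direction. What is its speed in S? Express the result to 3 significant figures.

Apply u = (u'+v)/(1+u'v) twice. Ion beam in the station frame: (0.31+0.588)/(1+0.31·0.588) = 0.898/1.18228 = 0.75955c.
That velocity, transformed to the rest frame of observer O: (0.75955+0.895)/(1+0.75955·0.895) = 1.65455/1.67979725 = 0.98497c.

0.985c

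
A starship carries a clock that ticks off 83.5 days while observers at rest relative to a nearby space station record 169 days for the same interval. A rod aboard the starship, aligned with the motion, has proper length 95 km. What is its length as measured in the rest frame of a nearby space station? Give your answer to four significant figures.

46.94 km

γ = Δt/Δτ = 169/83.5 = 2.02395.
L = L₀/γ = 95/2.02395 = 46.94 km.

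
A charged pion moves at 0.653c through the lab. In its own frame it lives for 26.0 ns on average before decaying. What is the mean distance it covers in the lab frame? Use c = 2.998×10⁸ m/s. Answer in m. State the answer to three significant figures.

With β = 0.653, γ = 1/√(1 − 0.653²) = 1/√0.573591 = 1.3204.
Lab-frame lifetime: Δt = γτ = 1.3204 × 26.0 ns = 34.33 ns.
Distance: d = vΔt = 0.653 × 2.998×10⁸ m/s × 3.4330×10^-8 s = 6.72 m.

6.72 m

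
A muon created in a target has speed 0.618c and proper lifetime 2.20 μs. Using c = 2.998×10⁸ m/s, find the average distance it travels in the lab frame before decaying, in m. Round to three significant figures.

β² = 0.381924, so γ = 1/√0.618076 = 1.272.
Lab-frame lifetime: Δt = γτ = 1.272 × 2.20 μs = 2.7984 μs.
Distance: d = vΔt = 0.618 × 2.998×10⁸ m/s × 2.7984×10^-6 s = 518 m.

518 m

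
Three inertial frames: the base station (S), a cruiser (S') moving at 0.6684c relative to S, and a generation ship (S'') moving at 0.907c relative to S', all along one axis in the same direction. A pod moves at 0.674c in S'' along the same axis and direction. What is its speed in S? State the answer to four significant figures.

Apply u = (u'+v)/(1+u'v) twice. Pod in the cruiser frame: (0.674+0.907)/(1+0.674·0.907) = 1.581/1.611318 = 0.98118c.
That velocity, transformed to the rest frame of the base station: (0.98118+0.6684)/(1+0.98118·0.6684) = 1.64958/1.655820712 = 0.99623c.

0.9962c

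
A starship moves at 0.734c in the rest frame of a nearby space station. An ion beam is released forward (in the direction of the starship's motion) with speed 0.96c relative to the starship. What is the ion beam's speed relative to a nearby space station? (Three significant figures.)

In units of c, u = (u' + v)/(1 + u'v) with u' = 0.96 and v = 0.734.
Numerator: 0.96 + 0.734 = 1.694. Denominator: 1 + (0.96)(0.734) = 1.70464.
u = 1.694/1.70464 = 0.99376, so the speed is 0.994c.

0.994c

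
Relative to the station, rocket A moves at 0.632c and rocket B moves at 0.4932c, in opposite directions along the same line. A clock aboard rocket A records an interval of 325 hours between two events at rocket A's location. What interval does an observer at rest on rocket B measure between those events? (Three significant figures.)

632 hours

The velocity of rocket A relative to rocket B is (0.632 + 0.4932)c / (1 + 0.632×0.4932) = 0.85782c; relative speed 0.85782c.
At |u| = 0.85782c, γ = (1 − 0.735855)^(−1/2) = 1.9457.
Rocket A's interval is proper; time dilation gives Δt_B = γΔτ = 1.9457 × 325 hours = 632 hours.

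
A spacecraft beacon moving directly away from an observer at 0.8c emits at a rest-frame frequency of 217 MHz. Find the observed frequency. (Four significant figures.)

72.33 MHz

Relativistic Doppler (source moving away): f_obs = f_src · √((1−β)/(1+β)).
With β = 0.8: factor = √(0.2/1.8) = 0.33333.
f_obs = 217 × 0.33333 = 72.33 MHz.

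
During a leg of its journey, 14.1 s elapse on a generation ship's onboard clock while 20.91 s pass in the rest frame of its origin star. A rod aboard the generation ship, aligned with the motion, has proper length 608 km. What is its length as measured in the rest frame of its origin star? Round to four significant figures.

410.0 km

From Δt = γΔτ: γ = 20.91/14.1 = 1.48298.
The rod contracts by the same γ: 608 km / 1.48298 = 410.0 km.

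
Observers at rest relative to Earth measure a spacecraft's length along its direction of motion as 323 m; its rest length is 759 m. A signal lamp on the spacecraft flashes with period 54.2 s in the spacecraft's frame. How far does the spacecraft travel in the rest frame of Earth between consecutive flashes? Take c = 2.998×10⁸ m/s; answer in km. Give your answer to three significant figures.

3.46×10^7 km

γ = L₀/L = 759/323 = 2.34985.
β = √(1 − 1/γ²) = 0.90493. Lab-frame period = γτ = 2.34985×54.2 s = 127.36 s. Distance = βc × γτ = 0.90493 × 2.998×10⁸ m/s × 127.36 s = 3.4553×10^10 m = 3.46×10^7 km.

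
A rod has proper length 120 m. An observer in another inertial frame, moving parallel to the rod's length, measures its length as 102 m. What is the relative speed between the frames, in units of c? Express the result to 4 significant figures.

Length contraction gives γ = L₀/L = 120/102 = 1.1765.
β = √(1 − 1/γ²) = √0.277536 = 0.5268.

0.5268c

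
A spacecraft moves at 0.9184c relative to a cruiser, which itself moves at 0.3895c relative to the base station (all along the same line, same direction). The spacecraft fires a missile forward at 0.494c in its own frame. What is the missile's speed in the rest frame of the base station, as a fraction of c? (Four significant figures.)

0.9874c

Compose velocities in two stages. Stage 1 (into S'): u₁ = (0.494+0.9184)/(1+0.494×0.9184) = 0.9716.
Stage 2 (into S): u = (0.9716+0.3895)/(1+0.9716×0.3895) = 0.98742, so the speed is 0.9874c.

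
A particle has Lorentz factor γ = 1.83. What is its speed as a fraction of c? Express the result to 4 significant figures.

0.8375c

β = √(1 − 1/γ²) = √(1 − 1/3.3489) = √0.701394 = 0.8375.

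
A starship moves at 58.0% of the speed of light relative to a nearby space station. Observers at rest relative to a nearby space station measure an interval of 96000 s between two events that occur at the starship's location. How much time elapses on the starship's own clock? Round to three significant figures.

78200 s

With β = 0.58, γ = 1/√(1 − 0.58²) = 1/√0.6636 = 1.2276.
The moving clock records proper time: Δτ = Δt/γ = 96000/1.2276 = 78200 s.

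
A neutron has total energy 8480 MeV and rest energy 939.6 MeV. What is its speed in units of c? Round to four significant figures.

γ = E/(mc²) = 8480/939.6 = 9.0251.
β = √(1 − 1/γ²) = √(1 − 0.0122771) = √0.9877229 = 0.9938.

0.9938c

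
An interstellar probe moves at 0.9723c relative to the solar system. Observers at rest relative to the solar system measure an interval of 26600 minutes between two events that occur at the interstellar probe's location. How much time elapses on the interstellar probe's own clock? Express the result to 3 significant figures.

6220 minutes

γ = 1/√(1 − β²) = 1/√(1 − 0.94536729) = 1/√0.05463271 = 1/0.233736 = 4.2783.
The moving clock records proper time: Δτ = Δt/γ = 26600/4.2783 = 6220 minutes.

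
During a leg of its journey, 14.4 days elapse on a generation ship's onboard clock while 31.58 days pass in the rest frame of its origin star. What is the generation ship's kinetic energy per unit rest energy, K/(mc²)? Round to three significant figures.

1.19

From Δt = γΔτ: γ = 31.58/14.4 = 2.19306.
Since K = (γ−1)mc², K/(mc²) = 2.19306 − 1 = 1.19.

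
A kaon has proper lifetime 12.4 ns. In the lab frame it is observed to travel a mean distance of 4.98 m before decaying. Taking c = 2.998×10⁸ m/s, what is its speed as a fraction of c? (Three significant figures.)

0.801c

Let x = d/(cτ) = 4.980 m / (2.998×10⁸ m/s × 1.240×10^-8 s) = 1.3396. Since d = βγcτ, x = βγ = β/√(1−β²).
Solving: β² = x²/(1+x²) = 1.79453/2.79453 = 0.642158, so β = 0.801.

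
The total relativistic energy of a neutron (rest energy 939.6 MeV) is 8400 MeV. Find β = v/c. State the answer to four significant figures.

Total energy E = γmc² gives γ = 8400/939.6 = 8.94.
Hence β = √(1 − 1/γ²) = √(1 − 0.0125119) = √0.9874881 = 0.9937.

0.9937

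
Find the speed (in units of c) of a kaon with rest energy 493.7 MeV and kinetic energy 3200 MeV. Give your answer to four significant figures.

K = (γ−1)mc², so γ = 1 + 3200/493.7 = 7.4817.
Then v/c = √(1 − γ⁻²) = √(1 − 0.0178649) = √0.9821351 = 0.9910.

0.9910c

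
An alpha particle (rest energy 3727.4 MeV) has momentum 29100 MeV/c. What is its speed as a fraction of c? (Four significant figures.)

pc/(mc²) = 29100/3727.4 = 7.8071 = βγ = β/√(1−β²).
So β² = x²/(1 + x²) with x = 7.8071: x² = 60.9508, β² = 60.9508/61.9508 = 0.983858, β = 0.9919.

0.9919c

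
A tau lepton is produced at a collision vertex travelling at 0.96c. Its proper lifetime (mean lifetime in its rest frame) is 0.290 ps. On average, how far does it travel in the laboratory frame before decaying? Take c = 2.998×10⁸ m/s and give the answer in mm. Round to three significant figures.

β² = 0.9216, so γ = 1/√0.0784 = 3.5714.
Lab-frame lifetime: Δt = γτ = 3.5714 × 0.290 ps = 1.0357 ps.
Distance: d = vΔt = 0.96 × 2.998×10⁸ m/s × 1.0357×10^-12 s = 2.98×10^-4 m = 0.298 mm.

0.298 mm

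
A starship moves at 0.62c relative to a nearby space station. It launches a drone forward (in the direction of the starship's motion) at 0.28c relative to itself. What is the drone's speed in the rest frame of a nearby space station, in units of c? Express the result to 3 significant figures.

In units of c, u = (u' + v)/(1 + u'v) with u' = 0.28 and v = 0.62.
Numerator: 0.28 + 0.62 = 0.9. Denominator: 1 + (0.28)(0.62) = 1.1736.
u = 0.9/1.1736 = 0.76687, so the speed is 0.767c.

0.767c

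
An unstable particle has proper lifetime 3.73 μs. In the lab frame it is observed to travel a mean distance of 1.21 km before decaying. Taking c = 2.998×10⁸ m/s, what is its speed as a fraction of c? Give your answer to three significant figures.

0.734c

Let x = d/(cτ) = 1210 m / (2.998×10⁸ m/s × 3.730×10^-6 s) = 1.082. Since d = βγcτ, x = βγ = β/√(1−β²).
Solving: β² = x²/(1+x²) = 1.17072/2.17072 = 0.539323, so β = 0.734.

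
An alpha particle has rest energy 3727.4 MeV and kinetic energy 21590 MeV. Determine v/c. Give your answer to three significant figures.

K = (γ−1)mc², so γ = 1 + 21590/3727.4 = 6.7922.
Then v/c = √(1 − γ⁻²) = √(1 − 0.021676) = √0.978324 = 0.989.

0.989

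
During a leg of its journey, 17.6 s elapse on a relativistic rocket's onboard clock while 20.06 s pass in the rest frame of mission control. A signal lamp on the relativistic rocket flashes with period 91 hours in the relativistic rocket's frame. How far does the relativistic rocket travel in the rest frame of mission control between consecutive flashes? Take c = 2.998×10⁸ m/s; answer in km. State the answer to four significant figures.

From Δt = γΔτ: γ = 20.06/17.6 = 1.13977.
β = √(1 − 1/γ²) = 0.47981. Lab-frame period = γτ = 1.13977×91 hours = 103.72 hours. Distance = βc × γτ = 0.47981 × 2.998×10⁸ m/s × 373392 s = 5.3711×10^13 m = 5.371×10^10 km.

5.371×10^10 km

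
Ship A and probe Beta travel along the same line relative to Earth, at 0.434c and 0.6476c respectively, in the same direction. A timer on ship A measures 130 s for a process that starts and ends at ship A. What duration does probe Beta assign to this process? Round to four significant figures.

Transform ship A's velocity into probe Beta's frame: (0.434 − 0.6476)/(1 − 0.434·0.6476) = −0.2136/0.7189416, so the relative speed is 0.2971c.
γ for this relative speed: γ = 1/√(1 − 0.0882684) = 1.0473.
Ship A's interval is proper; time dilation gives Δt_B = γΔτ = 1.0473 × 130 s = 136.1 s.

136.1 s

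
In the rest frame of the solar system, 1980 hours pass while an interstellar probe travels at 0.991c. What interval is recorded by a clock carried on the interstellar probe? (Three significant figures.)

265 hours

With β = 0.991, γ = 1/√(1 − 0.991²) = 1/√0.017919 = 7.4704.
The interstellar probe's clock runs slow as seen from the solar system, so Δτ = Δt/γ = 1980/7.4704 = 265 hours.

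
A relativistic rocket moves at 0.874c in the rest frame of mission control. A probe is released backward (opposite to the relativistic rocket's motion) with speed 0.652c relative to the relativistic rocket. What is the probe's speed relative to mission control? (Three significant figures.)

Relativistic velocity addition: u = (u' + v)/(1 + u'v/c²), with u' = −0.652c and v = 0.874c.
Numerator: −0.652 + 0.874 = 0.222. Denominator: 1 + (−0.652)(0.874) = 0.430152.
u = 0.222/0.430152 = 0.5161, so the speed is 0.516c.

0.516c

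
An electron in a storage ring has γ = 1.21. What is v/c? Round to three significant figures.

β = √(1 − 1/γ²) = √(1 − 1/1.4641) = √0.316987 = 0.563.

0.563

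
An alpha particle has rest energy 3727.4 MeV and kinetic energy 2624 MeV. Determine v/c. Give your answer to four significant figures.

0.8097

γ = 1 + K/(mc²) = 1 + 2624/3727.4 = 1.704.
β = √(1 − 1/γ²) = √(1 − 0.344398) = √0.655602 = 0.8097.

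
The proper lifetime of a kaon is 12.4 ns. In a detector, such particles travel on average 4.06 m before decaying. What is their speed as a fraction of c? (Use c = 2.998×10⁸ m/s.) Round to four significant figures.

d = βγcτ ⇒ βγ = d/(cτ) = 4.060 m / (3.71752 m) = 1.0921.
β = (βγ)/√(1+(βγ)²) = 1.0921/√2.19268 = 0.7375.

0.7375c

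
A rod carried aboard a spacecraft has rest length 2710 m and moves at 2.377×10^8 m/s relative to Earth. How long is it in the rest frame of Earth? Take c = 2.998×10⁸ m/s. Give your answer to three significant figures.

1650 m

β = v/c = (2.377×10^8 m/s)/(2.998×10⁸ m/s) = 0.792862.
With β = 0.792862, γ = 1/√(1 − 0.792862²) = 1/√0.3713698 = 1.641.
Along the direction of motion the measured length is L₀/γ = 2710/1.641 = 1650 m.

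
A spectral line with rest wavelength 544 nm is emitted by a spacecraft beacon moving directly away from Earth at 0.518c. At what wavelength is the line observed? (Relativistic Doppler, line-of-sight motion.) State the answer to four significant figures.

965.4 nm

Relativistic Doppler for wavelength: λ_obs = λ_src · √((1+β)/(1−β)).
With β = 0.518: factor = √(1.518/0.482) = 1.7746.
λ_obs = 544 × 1.7746 = 965.4 nm.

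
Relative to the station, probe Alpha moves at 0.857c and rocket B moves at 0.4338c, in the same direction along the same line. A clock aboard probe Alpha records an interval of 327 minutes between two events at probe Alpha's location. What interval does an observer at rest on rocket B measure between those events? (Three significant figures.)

442 minutes

The velocity of probe Alpha relative to rocket B is (0.857 − 0.4338)c / (1 − 0.857×0.4338) = 0.67363c; relative speed 0.67363c.
γ for this relative speed: γ = 1/√(1 − 0.453777) = 1.3531.
Probe Alpha's interval is proper; time dilation gives Δt_B = γΔτ = 1.3531 × 327 minutes = 442 minutes.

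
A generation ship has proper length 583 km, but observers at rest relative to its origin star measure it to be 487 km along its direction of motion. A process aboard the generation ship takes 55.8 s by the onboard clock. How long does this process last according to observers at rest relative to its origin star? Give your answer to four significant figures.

66.80 s

γ = L₀/L = 583/487 = 1.19713.
Δt = γΔτ = 1.19713 × 55.8 = 66.80 s.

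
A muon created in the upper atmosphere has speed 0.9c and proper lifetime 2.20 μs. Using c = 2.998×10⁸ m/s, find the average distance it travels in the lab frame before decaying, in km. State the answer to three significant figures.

1.36 km

γ = 1/√(1 − β²) = 1/√(1 − 0.81) = 1/√0.19 = 1/0.43589 = 2.2942.
Lab-frame lifetime: Δt = γτ = 2.2942 × 2.20 μs = 5.0472 μs.
Distance: d = vΔt = 0.9 × 2.998×10⁸ m/s × 5.0472×10^-6 s = 1360 m = 1.36 km.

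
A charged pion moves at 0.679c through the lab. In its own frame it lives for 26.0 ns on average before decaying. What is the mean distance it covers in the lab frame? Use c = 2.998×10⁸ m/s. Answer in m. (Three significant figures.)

With β = 0.679, γ = 1/√(1 − 0.679²) = 1/√0.538959 = 1.3621.
Lab-frame lifetime: Δt = γτ = 1.3621 × 26.0 ns = 35.415 ns.
Distance: d = vΔt = 0.679 × 2.998×10⁸ m/s × 3.5415×10^-8 s = 7.21 m.

7.21 m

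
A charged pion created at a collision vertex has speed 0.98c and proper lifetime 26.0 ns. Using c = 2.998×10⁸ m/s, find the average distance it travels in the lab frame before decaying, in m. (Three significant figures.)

With β = 0.98, γ = 1/√(1 − 0.98²) = 1/√0.0396 = 5.0252.
Lab-frame lifetime: Δt = γτ = 5.0252 × 26.0 ns = 130.66 ns.
Distance: d = vΔt = 0.98 × 2.998×10⁸ m/s × 1.3066×10^-7 s = 38.4 m.

38.4 m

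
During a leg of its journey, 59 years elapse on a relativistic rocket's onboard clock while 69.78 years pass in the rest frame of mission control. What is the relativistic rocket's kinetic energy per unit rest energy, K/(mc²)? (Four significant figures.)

The time-dilation ratio gives γ = 69.78/59 = 1.18271.
K/(mc²) = γ − 1 = 1.18271 − 1 = 0.1827.

0.1827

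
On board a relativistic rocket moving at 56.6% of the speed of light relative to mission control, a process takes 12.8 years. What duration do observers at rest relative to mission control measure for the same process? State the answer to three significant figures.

γ = 1/√(1 − β²) = 1/√(1 − 0.320356) = 1/√0.679644 = 1/0.824405 = 1.213.
The onboard clock measures proper time, so the interval in the rest frame of mission control is dilated: Δt = γ·Δτ = 1.213 × 12.8 years = 15.5 years.

15.5 years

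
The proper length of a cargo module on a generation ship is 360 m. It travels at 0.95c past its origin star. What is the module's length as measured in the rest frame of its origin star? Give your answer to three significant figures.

112 m

Lorentz factor: γ = (1 − 0.9025)^(−1/2) = 3.2026.
Along the direction of motion the measured length is L₀/γ = 360/3.2026 = 112 m.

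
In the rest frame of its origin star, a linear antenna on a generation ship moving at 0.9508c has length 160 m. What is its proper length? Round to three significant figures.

516 m

Lorentz factor: γ = (1 − 0.90402064)^(−1/2) = 3.2278.
Proper length: L₀ = γ·L = 3.2278 × 160 = 516 m.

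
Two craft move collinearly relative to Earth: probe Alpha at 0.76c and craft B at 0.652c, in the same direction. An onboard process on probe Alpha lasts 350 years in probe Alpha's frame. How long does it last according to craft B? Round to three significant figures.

358 years

Transform probe Alpha's velocity into craft B's frame: (0.76 − 0.652)/(1 − 0.76·0.652) = 0.108/0.50448, so the relative speed is 0.21408c.
γ for this relative speed: γ = 1/√(1 − 0.0458302) = 1.0237.
The clock on probe Alpha records proper time, so craft B measures Δt = γΔτ = 1.0237 × 350 = 358 years.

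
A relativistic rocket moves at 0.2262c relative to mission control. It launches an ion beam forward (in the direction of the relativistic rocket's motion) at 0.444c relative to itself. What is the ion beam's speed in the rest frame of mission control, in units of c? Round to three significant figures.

0.609c

Relativistic velocity addition: u = (u' + v)/(1 + u'v/c²), with u' = 0.444c and v = 0.2262c.
Numerator: 0.444 + 0.2262 = 0.6702. Denominator: 1 + (0.444)(0.2262) = 1.1004328.
u = 0.6702/1.1004328 = 0.60903, so the speed is 0.609c.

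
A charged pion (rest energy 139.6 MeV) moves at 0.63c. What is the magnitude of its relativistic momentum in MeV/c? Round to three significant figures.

Lorentz factor: γ = (1 − 0.3969)^(−1/2) = 1.2877.
Momentum: p = γβ·mc = 1.2877 × 0.63 × 139.6 MeV/c = 113 MeV/c.

113 MeV/c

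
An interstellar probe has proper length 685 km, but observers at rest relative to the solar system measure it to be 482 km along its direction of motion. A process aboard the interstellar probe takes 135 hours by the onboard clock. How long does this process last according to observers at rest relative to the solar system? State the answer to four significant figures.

191.9 hours

From L = L₀/γ: γ = 685/482 = 1.42116.
Δt = γΔτ = 1.42116 × 135 = 191.9 hours.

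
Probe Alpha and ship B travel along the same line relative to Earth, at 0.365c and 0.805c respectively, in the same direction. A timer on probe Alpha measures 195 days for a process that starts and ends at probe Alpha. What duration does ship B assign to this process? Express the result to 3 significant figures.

249 days

The velocity of probe Alpha relative to ship B is (0.365 − 0.805)c / (1 − 0.365×0.805) = −0.62308c; relative speed 0.62308c.
At |u| = 0.62308c, γ = (1 − 0.388229)^(−1/2) = 1.2785.
Probe Alpha's interval is proper; time dilation gives Δt_B = γΔτ = 1.2785 × 195 days = 249 days.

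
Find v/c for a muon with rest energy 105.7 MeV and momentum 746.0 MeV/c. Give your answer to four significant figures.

pc/(mc²) = 746.0/105.7 = 7.0577 = βγ = β/√(1−β²).
So β² = x²/(1 + x²) with x = 7.0577: x² = 49.8111, β² = 49.8111/50.8111 = 0.980319, β = 0.9901.

0.9901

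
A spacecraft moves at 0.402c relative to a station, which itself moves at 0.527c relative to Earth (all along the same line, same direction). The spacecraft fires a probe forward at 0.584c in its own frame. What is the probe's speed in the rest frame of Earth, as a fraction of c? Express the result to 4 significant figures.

First combine the probe and spacecraft (S''→S'): u₁ = (0.584 + 0.402)/(1 + 0.584×0.402) = 0.986/1.234768 = 0.79853.
Then combine with the station (S'→S): u = (0.79853 + 0.527)/(1 + 0.79853×0.527) = 1.32553/1.42082531 = 0.93293.

0.9329c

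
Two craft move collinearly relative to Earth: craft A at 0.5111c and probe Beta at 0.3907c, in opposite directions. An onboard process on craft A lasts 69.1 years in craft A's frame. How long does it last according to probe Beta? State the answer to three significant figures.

105 years

Transform craft A's velocity into probe Beta's frame: (0.5111 + 0.3907)/(1 + 0.5111·0.3907) = 0.9018/1.19968677, so the relative speed is 0.7517c.
At |u| = 0.7517c, γ = (1 − 0.565053)^(−1/2) = 1.5163.
The clock on craft A records proper time, so probe Beta measures Δt = γΔτ = 1.5163 × 69.1 = 105 years.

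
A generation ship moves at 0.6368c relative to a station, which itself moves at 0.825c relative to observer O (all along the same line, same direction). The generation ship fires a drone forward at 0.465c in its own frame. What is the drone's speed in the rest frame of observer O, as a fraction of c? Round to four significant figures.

0.9846c

Compose velocities in two stages. Stage 1 (into S'): u₁ = (0.465+0.6368)/(1+0.465×0.6368) = 0.85008.
Stage 2 (into S): u = (0.85008+0.825)/(1+0.85008×0.825) = 0.98458, so the speed is 0.9846c.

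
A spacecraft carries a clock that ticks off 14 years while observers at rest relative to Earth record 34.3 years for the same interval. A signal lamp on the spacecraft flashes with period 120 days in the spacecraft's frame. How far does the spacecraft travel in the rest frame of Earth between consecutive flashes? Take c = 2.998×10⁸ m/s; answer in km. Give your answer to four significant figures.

6.952×10^12 km

The time-dilation ratio gives γ = 34.3/14 = 2.45.
β = √(1 − 1/γ²) = 0.91291. Lab-frame period = γτ = 2.45×120 days = 294 days. Distance = βc × γτ = 0.91291 × 2.998×10⁸ m/s × 25401600 s = 6.9522×10^15 m = 6.952×10^12 km.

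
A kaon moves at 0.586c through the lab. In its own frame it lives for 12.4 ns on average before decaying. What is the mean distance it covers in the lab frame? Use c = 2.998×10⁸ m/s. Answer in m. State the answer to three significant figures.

γ = 1/√(1 − β²) = 1/√(1 − 0.343396) = 1/√0.656604 = 1/0.810311 = 1.2341.
Lab-frame lifetime: Δt = γτ = 1.2341 × 12.4 ns = 15.303 ns.
Distance: d = vΔt = 0.586 × 2.998×10⁸ m/s × 1.5303×10^-8 s = 2.69 m.

2.69 m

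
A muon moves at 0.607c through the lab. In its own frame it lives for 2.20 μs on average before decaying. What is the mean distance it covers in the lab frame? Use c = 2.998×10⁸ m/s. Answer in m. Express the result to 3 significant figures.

Lorentz factor: γ = (1 − 0.368449)^(−1/2) = 1.2583.
Lab-frame lifetime: Δt = γτ = 1.2583 × 2.20 μs = 2.7683 μs.
Distance: d = vΔt = 0.607 × 2.998×10⁸ m/s × 2.7683×10^-6 s = 504 m.

504 m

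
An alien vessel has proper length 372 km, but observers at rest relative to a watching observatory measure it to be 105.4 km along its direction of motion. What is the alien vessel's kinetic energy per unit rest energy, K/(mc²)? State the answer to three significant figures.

2.53

Length contraction gives γ = L₀/L = 372/105.4 = 3.52941.
K/(mc²) = γ − 1 = 3.52941 − 1 = 2.53.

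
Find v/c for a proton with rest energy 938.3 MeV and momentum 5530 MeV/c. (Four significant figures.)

0.9859

pc/(mc²) = 5530/938.3 = 5.8936 = βγ = β/√(1−β²).
So β² = x²/(1 + x²) with x = 5.8936: x² = 34.7345, β² = 34.7345/35.7345 = 0.972016, β = 0.9859.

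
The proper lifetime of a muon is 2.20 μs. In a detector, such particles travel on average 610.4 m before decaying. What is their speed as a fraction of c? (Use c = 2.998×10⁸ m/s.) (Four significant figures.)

Lab distance = (lab lifetime)·v = γτ·βc, so βγ = d/(cτ) = 610.4/(2.998×10⁸ × 2.200×10^-6) = 0.92547.
With βγ = 0.92547: γ² = 1 + (βγ)² = 1.856495, and β = (βγ)/γ = 0.92547/1.36253 = 0.6792.

0.6792c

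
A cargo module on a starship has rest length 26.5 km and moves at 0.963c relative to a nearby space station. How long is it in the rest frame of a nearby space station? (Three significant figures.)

γ = 1/√(1 − β²) = 1/√(1 − 0.927369) = 1/√0.072631 = 1/0.269501 = 3.7106.
Along the direction of motion the measured length is L₀/γ = 26.5/3.7106 = 7.14 km.

7.14 km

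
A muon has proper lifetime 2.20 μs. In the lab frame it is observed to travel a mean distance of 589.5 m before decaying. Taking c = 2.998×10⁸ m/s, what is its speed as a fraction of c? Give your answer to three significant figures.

0.666c

d = βγcτ ⇒ βγ = d/(cτ) = 589.5 m / (659.56 m) = 0.89378.
β = (βγ)/√(1+(βγ)²) = 0.89378/√1.798843 = 0.666.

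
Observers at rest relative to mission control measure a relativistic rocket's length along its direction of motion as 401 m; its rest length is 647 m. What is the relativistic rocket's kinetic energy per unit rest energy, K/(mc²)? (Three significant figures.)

γ = L₀/L = 647/401 = 1.61347.
K/(mc²) = γ − 1 = 1.61347 − 1 = 0.613.

0.613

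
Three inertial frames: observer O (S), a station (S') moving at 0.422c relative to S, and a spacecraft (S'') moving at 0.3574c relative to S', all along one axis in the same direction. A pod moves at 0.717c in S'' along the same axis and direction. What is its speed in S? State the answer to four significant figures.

First combine the pod and spacecraft (S''→S'): u₁ = (0.717 + 0.3574)/(1 + 0.717×0.3574) = 1.0744/1.2562558 = 0.85524.
Then combine with the station (S'→S): u = (0.85524 + 0.422)/(1 + 0.85524×0.422) = 1.27724/1.36091128 = 0.93852.

0.9385c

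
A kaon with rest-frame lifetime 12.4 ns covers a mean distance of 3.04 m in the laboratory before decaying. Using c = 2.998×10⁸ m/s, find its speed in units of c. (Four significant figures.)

0.6330c

Let x = d/(cτ) = 3.040 m / (2.998×10⁸ m/s × 1.240×10^-8 s) = 0.81775. Since d = βγcτ, x = βγ = β/√(1−β²).
Solving: β² = x²/(1+x²) = 0.668715/1.668715 = 0.400736, so β = 0.6330.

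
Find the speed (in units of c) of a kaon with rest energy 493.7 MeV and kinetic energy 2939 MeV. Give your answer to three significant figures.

γ = 1 + K/(mc²) = 1 + 2939/493.7 = 6.953.
β = √(1 − 1/γ²) = √(1 − 0.020685) = √0.979315 = 0.990.

0.990c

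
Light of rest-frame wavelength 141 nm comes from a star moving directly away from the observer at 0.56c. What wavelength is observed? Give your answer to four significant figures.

265.5 nm

Relativistic Doppler for wavelength: λ_obs = λ_src · √((1+β)/(1−β)).
With β = 0.56: factor = √(1.56/0.44) = 1.8829.
λ_obs = 141 × 1.8829 = 265.5 nm.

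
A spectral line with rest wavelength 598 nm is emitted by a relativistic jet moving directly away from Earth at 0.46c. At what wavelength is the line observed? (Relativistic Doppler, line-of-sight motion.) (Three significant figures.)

Relativistic Doppler for wavelength: λ_obs = λ_src · √((1+β)/(1−β)).
With β = 0.46: factor = √(1.46/0.54) = 1.6443.
λ_obs = 598 × 1.6443 = 983 nm.

983 nm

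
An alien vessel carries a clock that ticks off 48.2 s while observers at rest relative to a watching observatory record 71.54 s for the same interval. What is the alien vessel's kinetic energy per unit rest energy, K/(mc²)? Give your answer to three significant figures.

γ = Δt/Δτ = 71.54/48.2 = 1.48423.
Since K = (γ−1)mc², K/(mc²) = 1.48423 − 1 = 0.484.

0.484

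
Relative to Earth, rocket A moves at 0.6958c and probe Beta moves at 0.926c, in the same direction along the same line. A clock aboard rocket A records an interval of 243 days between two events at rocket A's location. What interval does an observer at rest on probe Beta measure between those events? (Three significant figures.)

319 days

Speed of rocket A in probe Beta's frame: u = (v_A − v_B)/(1 − v_A v_B/c²) = (0.6958 − 0.926)/(1 − 0.6958×0.926) = −0.2302/0.3556892 = −0.64719; |u| = 0.64719c.
At |u| = 0.64719c, γ = (1 − 0.418855)^(−1/2) = 1.3118.
The clock on rocket A records proper time, so probe Beta measures Δt = γΔτ = 1.3118 × 243 = 319 days.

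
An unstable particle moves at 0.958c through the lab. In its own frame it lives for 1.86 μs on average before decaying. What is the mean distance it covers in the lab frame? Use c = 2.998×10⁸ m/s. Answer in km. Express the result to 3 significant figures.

γ = 1/√(1 − β²) = 1/√(1 − 0.917764) = 1/√0.082236 = 1/0.286768 = 3.4871.
Lab-frame lifetime: Δt = γτ = 3.4871 × 1.86 μs = 6.486 μs.
Distance: d = vΔt = 0.958 × 2.998×10⁸ m/s × 6.4860×10^-6 s = 1860 m = 1.86 km.

1.86 km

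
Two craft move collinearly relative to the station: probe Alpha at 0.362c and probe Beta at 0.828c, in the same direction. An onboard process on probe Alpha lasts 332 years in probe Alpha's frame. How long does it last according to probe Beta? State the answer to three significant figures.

The velocity of probe Alpha relative to probe Beta is (0.362 − 0.828)c / (1 − 0.362×0.828) = −0.66546c; relative speed 0.66546c.
γ for this relative speed: γ = 1/√(1 − 0.442837) = 1.3397.
Probe Alpha's interval is proper; time dilation gives Δt_B = γΔτ = 1.3397 × 332 years = 445 years.

445 years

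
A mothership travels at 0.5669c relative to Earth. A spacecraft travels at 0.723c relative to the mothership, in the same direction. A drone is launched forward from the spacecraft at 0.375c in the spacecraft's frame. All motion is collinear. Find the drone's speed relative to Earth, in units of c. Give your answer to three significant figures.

0.960c

Apply u = (u'+v)/(1+u'v) twice. Drone in the mothership frame: (0.375+0.723)/(1+0.375·0.723) = 1.098/1.271125 = 0.8638c.
That velocity, transformed to the rest frame of Earth: (0.8638+0.5669)/(1+0.8638·0.5669) = 1.4307/1.48968822 = 0.9604c.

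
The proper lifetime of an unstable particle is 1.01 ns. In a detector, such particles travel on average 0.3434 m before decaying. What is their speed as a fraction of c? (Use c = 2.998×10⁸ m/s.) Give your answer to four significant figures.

0.7501c

d = βγcτ ⇒ βγ = d/(cτ) = 0.3434 m / (0.302798 m) = 1.1341.
β = (βγ)/√(1+(βγ)²) = 1.1341/√2.28618 = 0.7501.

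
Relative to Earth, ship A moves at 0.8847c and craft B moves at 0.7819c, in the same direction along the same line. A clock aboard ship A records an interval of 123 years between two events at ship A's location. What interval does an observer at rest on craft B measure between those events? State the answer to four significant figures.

The velocity of ship A relative to craft B is (0.8847 − 0.7819)c / (1 − 0.8847×0.7819) = 0.33349c; relative speed 0.33349c.
At |u| = 0.33349c, γ = (1 − 0.111216)^(−1/2) = 1.0607.
Ship A's interval is proper; time dilation gives Δt_B = γΔτ = 1.0607 × 123 years = 130.5 years.

130.5 years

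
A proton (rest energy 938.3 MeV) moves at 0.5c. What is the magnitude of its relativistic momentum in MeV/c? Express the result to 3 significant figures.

With β = 0.5, γ = 1/√(1 − 0.5²) = 1/√0.75 = 1.1547.
Momentum: p = γβ·mc = 1.1547 × 0.5 × 938.3 MeV/c = 542 MeV/c.

542 MeV/c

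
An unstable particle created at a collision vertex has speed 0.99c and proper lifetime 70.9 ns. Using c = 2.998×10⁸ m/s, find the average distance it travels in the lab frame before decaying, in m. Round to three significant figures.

149 m

γ = 1/√(1 − β²) = 1/√(1 − 0.9801) = 1/√0.0199 = 1/0.141067 = 7.0888.
Lab-frame lifetime: Δt = γτ = 7.0888 × 70.9 ns = 502.6 ns.
Distance: d = vΔt = 0.99 × 2.998×10⁸ m/s × 5.0260×10^-7 s = 149 m.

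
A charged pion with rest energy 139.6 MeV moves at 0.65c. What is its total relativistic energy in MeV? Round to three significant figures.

184 MeV

β² = 0.4225, so γ = 1/√0.5775 = 1.3159.
Total energy: E = γmc² = 1.3159 × 139.6 MeV = 184 MeV.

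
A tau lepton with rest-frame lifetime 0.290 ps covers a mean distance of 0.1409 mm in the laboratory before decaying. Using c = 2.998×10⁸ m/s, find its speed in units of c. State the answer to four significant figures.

Let x = d/(cτ) = 1.409×10^-4 m / (2.998×10⁸ m/s × 2.900×10^-13 s) = 1.6206. Since d = βγcτ, x = βγ = β/√(1−β²).
Solving: β² = x²/(1+x²) = 2.62634/3.62634 = 0.72424, so β = 0.8510.

0.8510c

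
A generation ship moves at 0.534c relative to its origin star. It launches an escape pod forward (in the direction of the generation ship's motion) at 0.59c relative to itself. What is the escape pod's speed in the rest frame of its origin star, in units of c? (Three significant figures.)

Relativistic velocity addition: u = (u' + v)/(1 + u'v/c²), with u' = 0.59c and v = 0.534c.
Numerator: 0.59 + 0.534 = 1.124. Denominator: 1 + (0.59)(0.534) = 1.31506.
u = 1.124/1.31506 = 0.85471, so the speed is 0.855c.

0.855c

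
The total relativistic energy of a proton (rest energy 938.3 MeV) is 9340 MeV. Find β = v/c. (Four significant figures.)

0.9949

Total energy E = γmc² gives γ = 9340/938.3 = 9.9542.
Hence β = √(1 − 1/γ²) = √(1 − 0.0100922) = √0.9899078 = 0.9949.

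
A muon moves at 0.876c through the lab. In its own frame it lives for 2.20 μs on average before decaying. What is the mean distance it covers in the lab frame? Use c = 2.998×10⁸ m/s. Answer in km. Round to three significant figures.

With β = 0.876, γ = 1/√(1 − 0.876²) = 1/√0.232624 = 2.0734.
Lab-frame lifetime: Δt = γτ = 2.0734 × 2.20 μs = 4.5615 μs.
Distance: d = vΔt = 0.876 × 2.998×10⁸ m/s × 4.5615×10^-6 s = 1200 m = 1.20 km.

1.20 km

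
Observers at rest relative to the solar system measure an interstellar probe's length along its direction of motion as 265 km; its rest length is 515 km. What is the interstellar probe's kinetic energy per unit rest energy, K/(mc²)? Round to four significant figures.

γ = L₀/L = 515/265 = 1.9434.
K/(mc²) = γ − 1 = 1.9434 − 1 = 0.9434.

0.9434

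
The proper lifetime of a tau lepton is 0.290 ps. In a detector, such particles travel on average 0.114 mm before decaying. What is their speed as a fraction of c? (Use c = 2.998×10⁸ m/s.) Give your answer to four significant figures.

d = βγcτ ⇒ βγ = d/(cτ) = 1.140×10^-4 m / (8.6942×10^-5 m) = 1.3112.
β = (βγ)/√(1+(βγ)²) = 1.3112/√2.71925 = 0.7951.

0.7951c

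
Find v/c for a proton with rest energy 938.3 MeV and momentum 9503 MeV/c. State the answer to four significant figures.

0.9952

pc/(mc²) = 9503/938.3 = 10.128 = βγ = β/√(1−β²).
So β² = x²/(1 + x²) with x = 10.128: x² = 102.576, β² = 102.576/103.576 = 0.990345, β = 0.9952.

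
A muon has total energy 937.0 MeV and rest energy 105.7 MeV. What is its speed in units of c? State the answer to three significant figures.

0.994c

Total energy E = γmc² gives γ = 937.0/105.7 = 8.8647.
Hence β = √(1 − 1/γ²) = √(1 − 0.0127254) = √0.9872746 = 0.994.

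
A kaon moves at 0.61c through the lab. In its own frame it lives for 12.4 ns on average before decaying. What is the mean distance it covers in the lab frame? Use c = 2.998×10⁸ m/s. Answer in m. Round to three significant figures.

Lorentz factor: γ = (1 − 0.3721)^(−1/2) = 1.262.
Lab-frame lifetime: Δt = γτ = 1.262 × 12.4 ns = 15.649 ns.
Distance: d = vΔt = 0.61 × 2.998×10⁸ m/s × 1.5649×10^-8 s = 2.86 m.

2.86 m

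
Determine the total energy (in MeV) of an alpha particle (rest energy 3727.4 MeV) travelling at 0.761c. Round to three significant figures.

5750 MeV

Lorentz factor: γ = (1 − 0.579121)^(−1/2) = 1.5414.
Total energy: E = γmc² = 1.5414 × 3727.4 MeV = 5750 MeV.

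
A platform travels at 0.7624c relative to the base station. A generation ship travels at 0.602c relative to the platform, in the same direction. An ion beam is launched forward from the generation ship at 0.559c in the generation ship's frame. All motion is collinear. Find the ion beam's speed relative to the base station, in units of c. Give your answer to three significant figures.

Apply u = (u'+v)/(1+u'v) twice. Ion beam in the platform frame: (0.559+0.602)/(1+0.559·0.602) = 1.161/1.336518 = 0.86868c.
That velocity, transformed to the rest frame of the base station: (0.86868+0.7624)/(1+0.86868·0.7624) = 1.63108/1.662281632 = 0.98123c.

0.981c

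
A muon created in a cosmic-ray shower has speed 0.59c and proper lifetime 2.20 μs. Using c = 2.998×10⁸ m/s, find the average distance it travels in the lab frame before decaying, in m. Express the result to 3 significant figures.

With β = 0.59, γ = 1/√(1 − 0.59²) = 1/√0.6519 = 1.2385.
Lab-frame lifetime: Δt = γτ = 1.2385 × 2.20 μs = 2.7247 μs.
Distance: d = vΔt = 0.59 × 2.998×10⁸ m/s × 2.7247×10^-6 s = 482 m.

482 m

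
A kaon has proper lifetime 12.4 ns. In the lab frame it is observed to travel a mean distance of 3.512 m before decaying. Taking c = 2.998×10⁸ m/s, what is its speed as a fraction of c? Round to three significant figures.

0.687c

Let x = d/(cτ) = 3.512 m / (2.998×10⁸ m/s × 1.240×10^-8 s) = 0.94472. Since d = βγcτ, x = βγ = β/√(1−β²).
Solving: β² = x²/(1+x²) = 0.892496/1.892496 = 0.471597, so β = 0.687.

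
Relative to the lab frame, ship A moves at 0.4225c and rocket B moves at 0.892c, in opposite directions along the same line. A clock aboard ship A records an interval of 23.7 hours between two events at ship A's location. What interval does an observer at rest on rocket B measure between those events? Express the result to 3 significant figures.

Transform ship A's velocity into rocket B's frame: (0.4225 + 0.892)/(1 + 0.4225·0.892) = 1.3145/1.37687, so the relative speed is 0.9547c.
γ for this relative speed: γ = 1/√(1 − 0.911452) = 3.3606.
Ship A's interval is proper; time dilation gives Δt_B = γΔτ = 3.3606 × 23.7 hours = 79.6 hours.

79.6 hours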